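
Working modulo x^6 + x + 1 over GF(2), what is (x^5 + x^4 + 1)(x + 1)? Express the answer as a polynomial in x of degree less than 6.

x^4

Multiply in GF(2)[x]: (x^5 + x^4 + 1)·(x + 1) = x^6 + x^4 + x + 1.
Reduce using x^6 ≡ x + 1 (mod x^6 + x + 1).
Reduced: x^4.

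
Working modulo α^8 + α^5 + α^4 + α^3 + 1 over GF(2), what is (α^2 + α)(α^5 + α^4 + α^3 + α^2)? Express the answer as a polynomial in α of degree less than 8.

α^7 + α^3

Multiply in GF(2)[α]: (α^2 + α)·(α^5 + α^4 + α^3 + α^2) = α^7 + α^3.
Reduced: α^7 + α^3.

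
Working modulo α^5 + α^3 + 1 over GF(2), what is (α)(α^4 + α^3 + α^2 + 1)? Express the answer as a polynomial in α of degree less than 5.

Multiply in GF(2)[α]: (α)·(α^4 + α^3 + α^2 + 1) = α^5 + α^4 + α^3 + α.
Reduce using α^5 ≡ α^3 + 1 (mod α^5 + α^3 + 1).
Reduced: α^4 + α + 1.

α^4 + α + 1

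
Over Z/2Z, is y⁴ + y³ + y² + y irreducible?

No

Write g(y) = y⁴ + y³ + y² + y.
Check for roots in Z/2Z: g(0) = 0 → root; g(1) = 0 → root.
g(0) = 0, so (y) divides g(y); g is reducible.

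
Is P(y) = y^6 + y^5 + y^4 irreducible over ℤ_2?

No

Check for roots in ℤ_2: P(0) = 0 → root; P(1) = 1.
P(0) = 0, so (y) divides P(y); P is reducible.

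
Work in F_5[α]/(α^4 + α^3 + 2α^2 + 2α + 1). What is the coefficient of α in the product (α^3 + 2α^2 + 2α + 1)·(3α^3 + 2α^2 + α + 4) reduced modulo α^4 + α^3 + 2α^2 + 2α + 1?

4

Multiply in F_5[α]: (α^3 + 2α^2 + 2α + 1)·(3α^3 + 2α^2 + α + 4) = 3α^6 + 3α^5 + α^4 + 3α^3 + 2α^2 + 4α + 4.
Reduce using α^4 ≡ 4α^3 + 3α^2 + 3α + 4 (mod α^4 + α^3 + 2α^2 + 2α + 1).
Reduced: 2α^3 + 4α^2 + 4α + 4.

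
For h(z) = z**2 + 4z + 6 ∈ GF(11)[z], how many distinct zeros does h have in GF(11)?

2

Evaluate at each of the 11 elements of GF(11):
h(0) = 6; h(1) = 0 → root; h(2) = 7; h(3) = 5; h(4) = 5; h(5) = 7; h(6) = 0 → root; h(7) = 6; h(8) = 3; h(9) = 2; h(10) = 3.
Roots: {1, 6}.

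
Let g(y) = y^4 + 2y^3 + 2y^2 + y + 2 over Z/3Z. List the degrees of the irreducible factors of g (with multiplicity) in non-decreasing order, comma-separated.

4

Roots in Z/3Z: g(0) = 2; g(1) = 2; g(2) = 2.
Complete factorization: g(y) = (y^4 + 2y^3 + 2y^2 + y + 2).
Factor degrees with multiplicity: 4 = 4.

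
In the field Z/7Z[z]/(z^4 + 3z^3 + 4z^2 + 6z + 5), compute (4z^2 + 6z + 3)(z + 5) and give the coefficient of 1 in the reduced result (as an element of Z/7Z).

1

Multiply in Z/7Z[z]: (4z^2 + 6z + 3)·(z + 5) = 4z^3 + 5z^2 + 5z + 1.
Reduced: 4z^3 + 5z^2 + 5z + 1.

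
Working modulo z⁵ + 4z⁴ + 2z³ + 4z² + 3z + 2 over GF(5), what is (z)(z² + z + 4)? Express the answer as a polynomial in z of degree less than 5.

z^3 + z^2 + 4z

Multiply in GF(5)[z]: (z)·(z² + z + 4) = z³ + z² + 4z.
Reduced: z³ + z² + 4z.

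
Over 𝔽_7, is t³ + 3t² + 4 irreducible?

Yes

Write f(t) = t³ + 3t² + 4.
Check for roots in 𝔽_7: f(0) = 4; f(1) = 1; f(2) = 3; f(3) = 2; f(4) = 4; f(5) = 1; f(6) = 6.
No roots. A degree-3 polynomial over a field with no linear factor is irreducible.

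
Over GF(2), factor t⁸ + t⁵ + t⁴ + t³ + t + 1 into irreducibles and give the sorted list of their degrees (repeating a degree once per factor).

1, 2, 2, 3

Write f(t) = t⁸ + t⁵ + t⁴ + t³ + t + 1.
Roots in GF(2): f(0) = 1; f(1) = 0 → root.
Linear factors from roots: (t + 1).
Complete factorization: f(t) = (t + 1)·(t² + t + 1)^2·(t³ + t² + 1).
Factor degrees with multiplicity: 1 + 2 + 2 + 3 = 8.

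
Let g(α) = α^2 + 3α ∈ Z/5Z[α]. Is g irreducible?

Check for roots in Z/5Z: g(0) = 0 → root; g(1) = 4; g(2) = 0 → root; g(3) = 3; g(4) = 3.
g(0) = 0, so (α) divides g(α); g is reducible.

No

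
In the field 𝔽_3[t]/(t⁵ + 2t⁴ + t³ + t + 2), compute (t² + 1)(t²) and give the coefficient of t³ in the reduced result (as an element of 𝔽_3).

0

Multiply in 𝔽_3[t]: (t² + 1)·(t²) = t⁴ + t².
Reduced: t⁴ + t².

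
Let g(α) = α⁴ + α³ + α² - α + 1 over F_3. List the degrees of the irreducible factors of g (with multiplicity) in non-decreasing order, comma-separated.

1, 1, 2

Roots in F_3: g(0) = 1; g(1) = 0 → root; g(2) = 0 → root.
Linear factors from roots: (α - 1), (α + 1).
Complete factorization: g(α) = (α + 1)·(α - 1)·(α² + α - 1).
Factor degrees with multiplicity: 1 + 1 + 2 = 4.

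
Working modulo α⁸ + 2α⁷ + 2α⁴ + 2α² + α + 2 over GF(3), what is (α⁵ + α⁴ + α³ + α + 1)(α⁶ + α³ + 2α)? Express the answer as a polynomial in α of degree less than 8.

Multiply in GF(3)[α]: (α⁵ + α⁴ + α³ + α + 1)·(α⁶ + α³ + 2α) = α¹¹ + α¹⁰ + α⁹ + α⁸ + 2α⁷ + α⁶ + 2α⁵ + α³ + 2α² + 2α.
Reduce using α⁸ ≡ α⁷ + α⁴ + α² + 2α + 1 (mod α⁸ + 2α⁷ + 2α⁴ + 2α² + α + 2).
Reduced: α⁷ + 2α⁴ + 2α² + α + 1.

α^7 + 2α^4 + 2α^2 + α + 1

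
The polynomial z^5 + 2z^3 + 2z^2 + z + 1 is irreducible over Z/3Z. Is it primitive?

Yes

Write f(z) = z^5 + 2z^3 + 2z^2 + z + 1.
|GF(3^5)^×| = 3^5 − 1 = 242. Prime factorization: 242 = 2·11^2.
f is primitive ⇔ z has order 242 in GF(3)[z]/(f), i.e. z^(242/q) ≠ 1 for each prime q | 242.
z^(121) mod f = 2.
z^(22) mod f = z^3 + z^2.
None equal 1, so z has full order 242; f is primitive.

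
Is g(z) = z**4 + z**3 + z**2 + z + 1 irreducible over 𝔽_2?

Check for roots in 𝔽_2: g(0) = 1; g(1) = 1.
No roots, so no linear factors.
Monic irreducibles of degree 2 over GF(2): z**2 + z + 1.
None of them divide g (all give nonzero remainder).
No irreducible factor of degree ≤ 2 exists, so g is irreducible over GF(2).

Yes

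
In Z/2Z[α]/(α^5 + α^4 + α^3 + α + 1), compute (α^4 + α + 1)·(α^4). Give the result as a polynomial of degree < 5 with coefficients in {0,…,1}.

α^2

Multiply in Z/2Z[α]: (α^4 + α + 1)·(α^4) = α^8 + α^5 + α^4.
Reduce using α^5 ≡ α^4 + α^3 + α + 1 (mod α^5 + α^4 + α^3 + α + 1).
Reduced: α^2.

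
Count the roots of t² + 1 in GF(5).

2

Write g(t) = t² + 1.
Evaluate at each of the 5 elements of GF(5):
g(0) = 1; g(1) = 2; g(2) = 0 → root; g(3) = 0 → root; g(4) = 2.
Roots: {2, 3}.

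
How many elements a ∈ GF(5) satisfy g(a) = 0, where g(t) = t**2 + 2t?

Evaluate at each of the 5 elements of GF(5):
g(0) = 0 → root; g(1) = 3; g(2) = 3; g(3) = 0 → root; g(4) = 4.
Roots: {0, 3}.

2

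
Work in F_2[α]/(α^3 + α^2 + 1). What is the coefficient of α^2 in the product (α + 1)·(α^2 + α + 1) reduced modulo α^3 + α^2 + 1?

Multiply in F_2[α]: (α + 1)·(α^2 + α + 1) = α^3 + 1.
Reduce using α^3 ≡ α^2 + 1 (mod α^3 + α^2 + 1).
Reduced: α^2.

1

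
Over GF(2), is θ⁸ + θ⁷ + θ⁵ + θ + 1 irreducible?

Write g(θ) = θ⁸ + θ⁷ + θ⁵ + θ + 1.
Check for roots in GF(2): g(0) = 1; g(1) = 1.
No roots, so no linear factors.
Monic irreducibles of degree 2 over GF(2): θ² + θ + 1.
None of them divide g (all give nonzero remainder).
Monic irreducibles of degree 3 over GF(2): θ³ + θ + 1, θ³ + θ² + 1.
None of them divide g (all give nonzero remainder).
Monic irreducibles of degree 4 over GF(2): θ⁴ + θ + 1, θ⁴ + θ³ + 1, θ⁴ + θ³ + θ² + θ + 1.
None of them divide g (all give nonzero remainder).
No irreducible factor of degree ≤ 4 exists, so g is irreducible over GF(2).

Yes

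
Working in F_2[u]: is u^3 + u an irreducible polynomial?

No

Write m(u) = u^3 + u.
Check for roots in F_2: m(0) = 0 → root; m(1) = 0 → root.
m(0) = 0, so (u) divides m(u); m is reducible.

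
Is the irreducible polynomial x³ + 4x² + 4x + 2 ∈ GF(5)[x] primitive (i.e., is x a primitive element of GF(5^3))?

Yes

Write f(x) = x³ + 4x² + 4x + 2.
|GF(5^3)^×| = 5^3 − 1 = 124. Prime factorization: 124 = 2^2·31.
f is primitive ⇔ x has order 124 in GF(5)[x]/(f), i.e. x^(124/q) ≠ 1 for each prime q | 124.
x^(62) mod f = 4.
x^(4) mod f = 2x² + 4x + 3.
None equal 1, so x has full order 124; f is primitive.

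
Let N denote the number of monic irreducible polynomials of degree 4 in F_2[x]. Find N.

3

Gauss's count: N_{2}(4) = (1/4) Σ_{d|4} μ(4/d)·2^d.
Divisors of 4: 1, 2, 4; μ(4/d) for each: 0, -1, 1.
Σ = − 2^2 + 2^4 = 12.
N = 12/4 = 3.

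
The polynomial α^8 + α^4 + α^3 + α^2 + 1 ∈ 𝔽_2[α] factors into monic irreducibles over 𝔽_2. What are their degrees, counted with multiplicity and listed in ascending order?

Write f(α) = α^8 + α^4 + α^3 + α^2 + 1.
Roots in 𝔽_2: f(0) = 1; f(1) = 1.
Complete factorization: f(α) = (α^8 + α^4 + α^3 + α^2 + 1).
Factor degrees with multiplicity: 8 = 8.

8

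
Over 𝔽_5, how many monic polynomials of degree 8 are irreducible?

By the necklace-counting formula, N_5(8) = (1/8) Σ_{d|8} μ(8/d)·5^d.
Divisors of 8: 1, 2, 4, 8; μ(8/d) for each: 0, 0, -1, 1.
Σ = − 5^4 + 5^8 = 390000.
N = 390000/8 = 48750.

48750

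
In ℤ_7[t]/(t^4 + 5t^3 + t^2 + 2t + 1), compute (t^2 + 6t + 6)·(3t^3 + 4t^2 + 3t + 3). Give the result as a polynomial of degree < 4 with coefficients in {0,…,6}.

Multiply in ℤ_7[t]: (t^2 + 6t + 6)·(3t^3 + 4t^2 + 3t + 3) = 3t^5 + t^4 + 3t^3 + 3t^2 + t + 4.
Reduce using t^4 ≡ 2t^3 + 6t^2 + 5t + 6 (mod t^4 + 5t^3 + t^2 + 2t + 1).
Reduced: 4t^2 + 5t + 4.

4t^2 + 5t + 4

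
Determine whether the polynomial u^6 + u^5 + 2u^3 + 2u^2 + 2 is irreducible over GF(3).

Write g(u) = u^6 + u^5 + 2u^3 + 2u^2 + 2.
Check for roots in GF(3): g(0) = 2; g(1) = 2; g(2) = 2.
No roots, so no linear factors.
Monic irreducibles of degree 2 over GF(3): u^2 + 1, u^2 + u + 2, u^2 + 2u + 2.
None of them divide g (all give nonzero remainder).
Degree-3 irreducible divisors: test the 8 monic irreducibles of degree 3 over GF(3).
None of them divide g (all give nonzero remainder).
No irreducible factor of degree ≤ 3 exists, so g is irreducible over GF(3).

Yes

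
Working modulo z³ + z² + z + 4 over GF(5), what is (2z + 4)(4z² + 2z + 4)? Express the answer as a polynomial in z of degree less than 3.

2z^2 + 3z + 4

Multiply in GF(5)[z]: (2z + 4)·(4z² + 2z + 4) = 3z³ + z + 1.
Reduce using z³ ≡ 4z² + 4z + 1 (mod z³ + z² + z + 4).
Reduced: 2z² + 3z + 4.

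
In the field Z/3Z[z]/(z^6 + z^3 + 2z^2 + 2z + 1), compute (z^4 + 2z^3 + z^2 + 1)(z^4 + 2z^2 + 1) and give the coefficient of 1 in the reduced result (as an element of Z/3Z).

1

Multiply in Z/3Z[z]: (z^4 + 2z^3 + z^2 + 1)·(z^4 + 2z^2 + 1) = z^8 + 2z^7 + z^5 + z^4 + 2z^3 + 1.
Reduce using z^6 ≡ 2z^3 + z^2 + z + 2 (mod z^6 + z^3 + 2z^2 + 2z + 1).
Reduced: 2z^3 + z^2 + z + 1.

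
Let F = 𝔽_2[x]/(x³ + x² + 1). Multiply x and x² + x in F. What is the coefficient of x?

0

Multiply in 𝔽_2[x]: (x)·(x² + x) = x³ + x².
Reduce using x³ ≡ x² + 1 (mod x³ + x² + 1).
Reduced: 1.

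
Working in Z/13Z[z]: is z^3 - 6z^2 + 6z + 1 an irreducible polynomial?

Yes

Write g(z) = z^3 - 6z^2 + 6z + 1.
Check each element of Z/13Z for a root: g(0)=1, g(1)=2, g(2)=10, g(3)=5, g(4)=6, g(5)=6, g(6)=11, g(7)=1, g(8)=8, g(9)=12, g(10)=6, g(11)=9, g(12)=1.
No roots. A degree-3 polynomial over a field with no linear factor is irreducible.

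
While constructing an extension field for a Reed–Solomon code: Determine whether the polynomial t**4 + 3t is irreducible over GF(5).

Write P(t) = t**4 + 3t.
Check for roots in GF(5): P(0) = 0 → root; P(1) = 4; P(2) = 2; P(3) = 0 → root; P(4) = 3.
P(0) = 0, so (t) divides P(t); P is reducible.

No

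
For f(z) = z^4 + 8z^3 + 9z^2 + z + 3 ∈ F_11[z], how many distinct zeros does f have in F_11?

3

Evaluate at each of the 11 elements of F_11:
f(0) = 3; f(1) = 0 → root; f(2) = 0 → root; f(3) = 10; f(4) = 6; f(5) = 10; f(6) = 2; f(7) = 8; f(8) = 1; f(9) = 0 → root; f(10) = 4.
Roots: {1, 2, 9}.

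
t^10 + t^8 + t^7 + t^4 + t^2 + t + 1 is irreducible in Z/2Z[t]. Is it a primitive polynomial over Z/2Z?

Yes

Write f(t) = t^10 + t^8 + t^7 + t^4 + t^2 + t + 1.
|GF(2^10)^×| = 2^10 − 1 = 1023. Prime factorization: 1023 = 3·11·31.
f is primitive ⇔ t has order 1023 in GF(2)[t]/(f), i.e. t^(1023/q) ≠ 1 for each prime q | 1023.
t^(341) mod f = t^8 + t^7 + t^6 + t^3 + t^2.
t^(93) mod f = t^9 + t^7 + t^6 + t^5 + t^4 + t^2 + t + 1.
t^(33) mod f = t^6 + t^4 + t^3 + t.
None equal 1, so t has full order 1023; f is primitive.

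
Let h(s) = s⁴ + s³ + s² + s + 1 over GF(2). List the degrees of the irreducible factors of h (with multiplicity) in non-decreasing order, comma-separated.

Roots in GF(2): h(0) = 1; h(1) = 1.
Complete factorization: h(s) = (s⁴ + s³ + s² + s + 1).
Factor degrees with multiplicity: 4 = 4.

4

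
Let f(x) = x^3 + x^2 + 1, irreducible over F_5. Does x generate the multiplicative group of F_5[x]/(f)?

No

|GF(5^3)^×| = 5^3 − 1 = 124. Prime factorization: 124 = 2^2·31.
f is primitive ⇔ x has order 124 in GF(5)[x]/(f), i.e. x^(124/q) ≠ 1 for each prime q | 124.
x^(62) mod f = 1
x^(4) mod f = x^2 + 4x + 1.
Since x^(62) = 1, the order of x divides 62 < 124; not primitive.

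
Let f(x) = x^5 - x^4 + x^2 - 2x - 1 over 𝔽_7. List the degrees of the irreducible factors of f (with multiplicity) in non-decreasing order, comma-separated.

1, 2, 2

Linear factors from roots: (x + 1).
Complete factorization: f(x) = (x + 1)·(x^2 - 3)·(x^2 - 2x - 2).
Factor degrees with multiplicity: 1 + 2 + 2 = 5.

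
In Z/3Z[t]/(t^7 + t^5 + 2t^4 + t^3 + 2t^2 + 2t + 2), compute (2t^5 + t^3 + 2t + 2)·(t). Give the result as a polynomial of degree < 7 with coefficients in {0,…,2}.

2t^6 + t^4 + 2t^2 + 2t

Multiply in Z/3Z[t]: (2t^5 + t^3 + 2t + 2)·(t) = 2t^6 + t^4 + 2t^2 + 2t.
Reduced: 2t^6 + t^4 + 2t^2 + 2t.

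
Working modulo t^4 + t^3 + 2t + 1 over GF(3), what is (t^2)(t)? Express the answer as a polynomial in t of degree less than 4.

Multiply in GF(3)[t]: (t^2)·(t) = t^3.
Reduced: t^3.

t^3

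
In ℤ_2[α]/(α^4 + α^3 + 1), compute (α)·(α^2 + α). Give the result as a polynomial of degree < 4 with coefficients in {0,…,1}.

α^3 + α^2

Multiply in ℤ_2[α]: (α)·(α^2 + α) = α^3 + α^2.
Reduced: α^3 + α^2.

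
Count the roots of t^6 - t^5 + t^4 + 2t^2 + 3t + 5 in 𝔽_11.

5

Write h(t) = t^6 - t^5 + t^4 + 2t^2 + 3t + 5.
Evaluate at each of the 11 elements of 𝔽_11:
h(0) = 5; h(1) = 0 → root; h(2) = 1; h(3) = 5; h(4) = 0 → root; h(5) = 6; h(6) = 0 → root; h(7) = 0 → root; h(8) = 0 → root; h(9) = 9; h(10) = 7.
Roots: {1, 4, 6, 7, 8}.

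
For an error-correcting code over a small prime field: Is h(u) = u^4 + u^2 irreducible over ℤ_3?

Check for roots in ℤ_3: h(0) = 0 → root; h(1) = 2; h(2) = 2.
h(0) = 0, so (u) divides h(u); h is reducible.

No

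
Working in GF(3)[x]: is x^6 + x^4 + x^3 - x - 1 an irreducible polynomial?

Yes

Write P(x) = x^6 + x^4 + x^3 - x - 1.
Check for roots in GF(3): P(0) = 2; P(1) = 1; P(2) = 1.
No roots, so no linear factors.
Monic irreducibles of degree 2 over GF(3): x^2 + 1, x^2 + x - 1, x^2 - x - 1.
None of them divide P (all give nonzero remainder).
Degree-3 irreducible divisors: test the 8 monic irreducibles of degree 3 over GF(3).
None of them divide P (all give nonzero remainder).
No irreducible factor of degree ≤ 3 exists, so P is irreducible over GF(3).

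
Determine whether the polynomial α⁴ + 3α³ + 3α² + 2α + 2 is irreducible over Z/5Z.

Write P(α) = α⁴ + 3α³ + 3α² + 2α + 2.
Check for roots in Z/5Z: P(0) = 2; P(1) = 1; P(2) = 3; P(3) = 2; P(4) = 1.
No roots, so no linear factors.
Degree-2 irreducible divisors: test the 10 monic irreducibles of degree 2 over GF(5).
None of them divide P (all give nonzero remainder).
No irreducible factor of degree ≤ 2 exists, so P is irreducible over GF(5).

Yes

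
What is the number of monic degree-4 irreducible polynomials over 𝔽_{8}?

1008

By the necklace-counting formula, N_8(4) = (1/4) Σ_{d|4} μ(4/d)·8^d.
Divisors of 4: 1, 2, 4; μ(4/d) for each: 0, -1, 1.
Σ = − 8^2 + 8^4 = 4032.
N = 4032/4 = 1008.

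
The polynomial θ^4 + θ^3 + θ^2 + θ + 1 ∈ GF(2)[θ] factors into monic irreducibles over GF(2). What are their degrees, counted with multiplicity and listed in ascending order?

4

Write g(θ) = θ^4 + θ^3 + θ^2 + θ + 1.
Roots in GF(2): g(0) = 1; g(1) = 1.
Complete factorization: g(θ) = (θ^4 + θ^3 + θ^2 + θ + 1).
Factor degrees with multiplicity: 4 = 4.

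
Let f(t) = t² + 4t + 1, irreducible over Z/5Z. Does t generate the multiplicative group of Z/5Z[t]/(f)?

|GF(5^2)^×| = 5^2 − 1 = 24. Prime factorization: 24 = 2^3·3.
f is primitive ⇔ t has order 24 in GF(5)[t]/(f), i.e. t^(24/q) ≠ 1 for each prime q | 24.
t^(12) mod f = 1
t^(8) mod f = t + 4.
Since t^(12) = 1, the order of t divides 12 < 24; not primitive.

No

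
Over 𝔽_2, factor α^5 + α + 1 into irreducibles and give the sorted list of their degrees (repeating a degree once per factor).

Write g(α) = α^5 + α + 1.
Roots in 𝔽_2: g(0) = 1; g(1) = 1.
Complete factorization: g(α) = (α^2 + α + 1)·(α^3 + α^2 + 1).
Factor degrees with multiplicity: 2 + 3 = 5.

2, 3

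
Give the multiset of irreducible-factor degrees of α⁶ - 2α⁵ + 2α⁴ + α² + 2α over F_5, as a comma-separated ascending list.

Write f(α) = α⁶ - 2α⁵ + 2α⁴ + α² + 2α.
Roots in F_5: f(0) = 0 → root; f(1) = 4; f(2) = 0 → root; f(3) = 0 → root; f(4) = 4.
Linear factors from roots: (α), (α - 2), (α + 2).
Complete factorization: f(α) = (α)·(α + 2)·(α - 2)·(α³ - 2α² + α + 2).
Factor degrees with multiplicity: 1 + 1 + 1 + 3 = 6.

1, 1, 1, 3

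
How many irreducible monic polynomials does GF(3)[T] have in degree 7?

Gauss's count: N_{3}(7) = (1/7) Σ_{d|7} μ(7/d)·3^d.
Divisors of 7: 1, 7; μ(7/d) for each: -1, 1.
Σ = − 3^1 + 3^7 = 2184.
N = 2184/7 = 312.

312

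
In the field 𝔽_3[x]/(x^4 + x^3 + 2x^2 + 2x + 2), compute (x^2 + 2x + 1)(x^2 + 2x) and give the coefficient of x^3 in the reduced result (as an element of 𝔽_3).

0

Multiply in 𝔽_3[x]: (x^2 + 2x + 1)·(x^2 + 2x) = x^4 + x^3 + 2x^2 + 2x.
Reduce using x^4 ≡ 2x^3 + x^2 + x + 1 (mod x^4 + x^3 + 2x^2 + 2x + 2).
Reduced: 1.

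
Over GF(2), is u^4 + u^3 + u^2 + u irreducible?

Write g(u) = u^4 + u^3 + u^2 + u.
Check for roots in GF(2): g(0) = 0 → root; g(1) = 0 → root.
g(0) = 0, so (u) divides g(u); g is reducible.

No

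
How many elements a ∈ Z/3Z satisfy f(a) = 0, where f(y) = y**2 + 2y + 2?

Evaluate at each of the 3 elements of Z/3Z:
f(0) = 2; f(1) = 2; f(2) = 1.
No element is a root.

0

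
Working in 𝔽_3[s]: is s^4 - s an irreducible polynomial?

No

Write m(s) = s^4 - s.
Check for roots in 𝔽_3: m(0) = 0 → root; m(1) = 0 → root; m(2) = 2.
m(0) = 0, so (s) divides m(s); m is reducible.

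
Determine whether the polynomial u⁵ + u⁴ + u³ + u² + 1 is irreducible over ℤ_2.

Yes

Write P(u) = u⁵ + u⁴ + u³ + u² + 1.
Check for roots in ℤ_2: P(0) = 1; P(1) = 1.
No roots, so no linear factors.
Monic irreducibles of degree 2 over GF(2): u² + u + 1.
None of them divide P (all give nonzero remainder).
No irreducible factor of degree ≤ 2 exists, so P is irreducible over GF(2).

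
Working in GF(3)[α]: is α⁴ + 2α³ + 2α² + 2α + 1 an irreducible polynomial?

No

Write g(α) = α⁴ + 2α³ + 2α² + 2α + 1.
Check for roots in GF(3): g(0) = 1; g(1) = 2; g(2) = 0 → root.
g(2) = 0, so (α − 2) divides g(α); g is reducible.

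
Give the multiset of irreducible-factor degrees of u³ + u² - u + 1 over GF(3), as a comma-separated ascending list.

3

Write g(u) = u³ + u² - u + 1.
Roots in GF(3): g(0) = 1; g(1) = 2; g(2) = 2.
Complete factorization: g(u) = (u³ + u² - u + 1).
Factor degrees with multiplicity: 3 = 3.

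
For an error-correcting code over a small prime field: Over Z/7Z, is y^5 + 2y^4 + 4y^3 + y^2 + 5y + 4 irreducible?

Write g(y) = y^5 + 2y^4 + 4y^3 + y^2 + 5y + 4.
Check for roots in Z/7Z: g(0) = 4; g(1) = 3; g(2) = 2; g(3) = 2; g(4) = 5; g(5) = 1; g(6) = 4.
No roots, so no linear factors.
Degree-2 irreducible divisors: test the 21 monic irreducibles of degree 2 over GF(7).
None of them divide g (all give nonzero remainder).
No irreducible factor of degree ≤ 2 exists, so g is irreducible over GF(7).

Yes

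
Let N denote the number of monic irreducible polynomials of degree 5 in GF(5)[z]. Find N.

624

Gauss's count: N_{5}(5) = (1/5) Σ_{d|5} μ(5/d)·5^d.
Divisors of 5: 1, 5; μ(5/d) for each: -1, 1.
Σ = − 5^1 + 5^5 = 3120.
N = 3120/5 = 624.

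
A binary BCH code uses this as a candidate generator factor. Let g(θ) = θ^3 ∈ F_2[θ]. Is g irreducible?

No

Check for roots in F_2: g(0) = 0 → root; g(1) = 1.
g(0) = 0, so (θ) divides g(θ); g is reducible.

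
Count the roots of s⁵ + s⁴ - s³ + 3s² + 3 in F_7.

4

Write g(s) = s⁵ + s⁴ - s³ + 3s² + 3.
Evaluate at each of the 7 elements of F_7:
g(0) = 3; g(1) = 0 → root; g(2) = 6; g(3) = 5; g(4) = 0 → root; g(5) = 0 → root; g(6) = 0 → root.
Roots: {1, 4, 5, 6}.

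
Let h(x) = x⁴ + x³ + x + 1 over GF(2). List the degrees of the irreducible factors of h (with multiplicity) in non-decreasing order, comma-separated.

Roots in GF(2): h(0) = 1; h(1) = 0 → root.
Linear factors from roots: (x + 1).
Complete factorization: h(x) = (x + 1)^2·(x² + x + 1).
Factor degrees with multiplicity: 1 + 1 + 2 = 4.

1, 1, 2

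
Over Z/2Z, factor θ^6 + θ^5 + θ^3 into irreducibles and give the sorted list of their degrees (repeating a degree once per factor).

1, 1, 1, 3

Write f(θ) = θ^6 + θ^5 + θ^3.
Roots in Z/2Z: f(0) = 0 → root; f(1) = 1.
Linear factors from roots: (θ).
Complete factorization: f(θ) = (θ)^3·(θ^3 + θ^2 + 1).
Factor degrees with multiplicity: 1 + 1 + 1 + 3 = 6.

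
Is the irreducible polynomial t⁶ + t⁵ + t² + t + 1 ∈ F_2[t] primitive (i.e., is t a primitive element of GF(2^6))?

Write f(t) = t⁶ + t⁵ + t² + t + 1.
|GF(2^6)^×| = 2^6 − 1 = 63. Prime factorization: 63 = 3^2·7.
f is primitive ⇔ t has order 63 in GF(2)[t]/(f), i.e. t^(63/q) ≠ 1 for each prime q | 63.
t^(21) mod f = t⁵ + t³ + t².
t^(9) mod f = t³ + t² + 1.
None equal 1, so t has full order 63; f is primitive.

Yes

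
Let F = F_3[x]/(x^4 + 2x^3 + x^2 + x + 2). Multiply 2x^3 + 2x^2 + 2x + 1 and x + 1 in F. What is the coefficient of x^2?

Multiply in F_3[x]: (2x^3 + 2x^2 + 2x + 1)·(x + 1) = 2x^4 + x^3 + x^2 + 1.
Reduce using x^4 ≡ x^3 + 2x^2 + 2x + 1 (mod x^4 + 2x^3 + x^2 + x + 2).
Reduced: 2x^2 + x.

2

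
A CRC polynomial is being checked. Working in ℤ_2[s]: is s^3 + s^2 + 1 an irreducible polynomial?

Write P(s) = s^3 + s^2 + 1.
Check for roots in ℤ_2: P(0) = 1; P(1) = 1.
No roots. A degree-3 polynomial over a field with no linear factor is irreducible.

Yes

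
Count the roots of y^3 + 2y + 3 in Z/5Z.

2

Write g(y) = y^3 + 2y + 3.
Evaluate at each of the 5 elements of Z/5Z:
g(0) = 3; g(1) = 1; g(2) = 0 → root; g(3) = 1; g(4) = 0 → root.
Roots: {2, 4}.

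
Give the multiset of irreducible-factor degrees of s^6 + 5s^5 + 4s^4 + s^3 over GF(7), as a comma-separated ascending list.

Write f(s) = s^6 + 5s^5 + 4s^4 + s^3.
Linear factors from roots: (s), (s + 3).
Complete factorization: f(s) = (s + 3)·(s)^3·(s^2 + 2s + 5).
Factor degrees with multiplicity: 1 + 1 + 1 + 1 + 2 = 6.

1, 1, 1, 1, 2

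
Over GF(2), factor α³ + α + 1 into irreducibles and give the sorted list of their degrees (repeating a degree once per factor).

3

Write g(α) = α³ + α + 1.
Roots in GF(2): g(0) = 1; g(1) = 1.
Complete factorization: g(α) = (α³ + α + 1).
Factor degrees with multiplicity: 3 = 3.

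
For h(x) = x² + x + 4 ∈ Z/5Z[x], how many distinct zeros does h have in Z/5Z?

1

Evaluate at each of the 5 elements of Z/5Z:
h(0) = 4; h(1) = 1; h(2) = 0 → root; h(3) = 1; h(4) = 4.
Roots: {2}.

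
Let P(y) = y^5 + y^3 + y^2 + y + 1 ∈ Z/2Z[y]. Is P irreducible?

Check for roots in Z/2Z: P(0) = 1; P(1) = 1.
No roots, so no linear factors.
Monic irreducibles of degree 2 over GF(2): y^2 + y + 1.
None of them divide P (all give nonzero remainder).
No irreducible factor of degree ≤ 2 exists, so P is irreducible over GF(2).

Yes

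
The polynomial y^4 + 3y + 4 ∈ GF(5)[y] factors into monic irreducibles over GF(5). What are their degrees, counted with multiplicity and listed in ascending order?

4

Write g(y) = y^4 + 3y + 4.
Roots in GF(5): g(0) = 4; g(1) = 3; g(2) = 1; g(3) = 4; g(4) = 2.
Complete factorization: g(y) = (y^4 + 3y + 4).
Factor degrees with multiplicity: 4 = 4.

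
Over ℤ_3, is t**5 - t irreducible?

Write g(t) = t**5 - t.
Check for roots in ℤ_3: g(0) = 0 → root; g(1) = 0 → root; g(2) = 0 → root.
g(0) = 0, so (t) divides g(t); g is reducible.

No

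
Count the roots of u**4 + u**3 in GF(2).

Write f(u) = u**4 + u**3.
Evaluate at each of the 2 elements of GF(2):
f(0) = 0 → root; f(1) = 0 → root.
Roots: {0, 1}.

2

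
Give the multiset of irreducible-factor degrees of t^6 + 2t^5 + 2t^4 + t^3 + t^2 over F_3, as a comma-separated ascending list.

1, 1, 2, 2

Write f(t) = t^6 + 2t^5 + 2t^4 + t^3 + t^2.
Roots in F_3: f(0) = 0 → root; f(1) = 1; f(2) = 1.
Linear factors from roots: (t).
Complete factorization: f(t) = (t)^2·(t^2 + t + 2)^2.
Factor degrees with multiplicity: 1 + 1 + 2 + 2 = 6.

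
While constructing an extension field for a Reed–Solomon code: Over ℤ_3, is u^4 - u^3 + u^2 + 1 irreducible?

Write m(u) = u^4 - u^3 + u^2 + 1.
Check for roots in ℤ_3: m(0) = 1; m(1) = 2; m(2) = 1.
No roots, so no linear factors.
Monic irreducibles of degree 2 over GF(3): u^2 + 1, u^2 + u - 1, u^2 - u - 1.
None of them divide m (all give nonzero remainder).
No irreducible factor of degree ≤ 2 exists, so m is irreducible over GF(3).

Yes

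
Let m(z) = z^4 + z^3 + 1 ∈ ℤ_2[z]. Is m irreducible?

Check for roots in ℤ_2: m(0) = 1; m(1) = 1.
No roots, so no linear factors.
Monic irreducibles of degree 2 over GF(2): z^2 + z + 1.
None of them divide m (all give nonzero remainder).
No irreducible factor of degree ≤ 2 exists, so m is irreducible over GF(2).

Yes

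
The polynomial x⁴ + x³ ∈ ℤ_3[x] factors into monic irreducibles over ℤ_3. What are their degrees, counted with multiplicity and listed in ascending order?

1, 1, 1, 1

Write f(x) = x⁴ + x³.
Roots in ℤ_3: f(0) = 0 → root; f(1) = 2; f(2) = 0 → root.
Linear factors from roots: (x), (x + 1).
Complete factorization: f(x) = (x + 1)·(x)^3.
Factor degrees with multiplicity: 1 + 1 + 1 + 1 = 4.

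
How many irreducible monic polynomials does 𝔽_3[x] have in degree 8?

810

By the necklace-counting formula, N_3(8) = (1/8) Σ_{d|8} μ(8/d)·3^d.
Divisors of 8: 1, 2, 4, 8; μ(8/d) for each: 0, 0, -1, 1.
Σ = − 3^4 + 3^8 = 6480.
N = 6480/8 = 810.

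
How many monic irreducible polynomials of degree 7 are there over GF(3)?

The number of monic irreducibles of degree 7 over GF(3) is (1/7)·Σ_{d∣7} μ(7/d) 3^d.
Divisors of 7: 1, 7; μ(7/d) for each: -1, 1.
Σ = − 3^1 + 3^7 = 2184.
N = 2184/7 = 312.

312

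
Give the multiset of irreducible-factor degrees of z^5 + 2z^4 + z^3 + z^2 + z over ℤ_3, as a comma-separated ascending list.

Write g(z) = z^5 + 2z^4 + z^3 + z^2 + z.
Roots in ℤ_3: g(0) = 0 → root; g(1) = 0 → root; g(2) = 0 → root.
Linear factors from roots: (z), (z + 2), (z + 1).
Complete factorization: g(z) = (z)·(z + 1)·(z + 2)·(z^2 + 2z + 2).
Factor degrees with multiplicity: 1 + 1 + 1 + 2 = 5.

1, 1, 1, 2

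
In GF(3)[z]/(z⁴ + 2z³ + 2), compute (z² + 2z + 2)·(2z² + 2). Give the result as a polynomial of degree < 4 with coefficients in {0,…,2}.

z

Multiply in GF(3)[z]: (z² + 2z + 2)·(2z² + 2) = 2z⁴ + z³ + z + 1.
Reduce using z⁴ ≡ z³ + 1 (mod z⁴ + 2z³ + 2).
Reduced: z.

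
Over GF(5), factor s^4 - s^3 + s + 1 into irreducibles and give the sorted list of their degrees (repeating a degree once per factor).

4

Write h(s) = s^4 - s^3 + s + 1.
Roots in GF(5): h(0) = 1; h(1) = 2; h(2) = 1; h(3) = 3; h(4) = 2.
Complete factorization: h(s) = (s^4 - s^3 + s + 1).
Factor degrees with multiplicity: 4 = 4.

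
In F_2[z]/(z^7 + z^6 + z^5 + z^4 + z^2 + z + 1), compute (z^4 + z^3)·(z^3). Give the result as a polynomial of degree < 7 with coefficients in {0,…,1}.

Multiply in F_2[z]: (z^4 + z^3)·(z^3) = z^7 + z^6.
Reduce using z^7 ≡ z^6 + z^5 + z^4 + z^2 + z + 1 (mod z^7 + z^6 + z^5 + z^4 + z^2 + z + 1).
Reduced: z^5 + z^4 + z^2 + z + 1.

z^5 + z^4 + z^2 + z + 1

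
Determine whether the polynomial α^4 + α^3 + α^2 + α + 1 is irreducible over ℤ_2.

Yes

Write h(α) = α^4 + α^3 + α^2 + α + 1.
Check for roots in ℤ_2: h(0) = 1; h(1) = 1.
No roots, so no linear factors.
Monic irreducibles of degree 2 over GF(2): α^2 + α + 1.
None of them divide h (all give nonzero remainder).
No irreducible factor of degree ≤ 2 exists, so h is irreducible over GF(2).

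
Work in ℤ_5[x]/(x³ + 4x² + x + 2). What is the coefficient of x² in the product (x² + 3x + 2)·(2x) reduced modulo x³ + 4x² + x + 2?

Multiply in ℤ_5[x]: (x² + 3x + 2)·(2x) = 2x³ + x² + 4x.
Reduce using x³ ≡ x² + 4x + 3 (mod x³ + 4x² + x + 2).
Reduced: 3x² + 2x + 1.

3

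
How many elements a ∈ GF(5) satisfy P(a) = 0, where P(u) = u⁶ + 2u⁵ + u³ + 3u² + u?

Evaluate at each of the 5 elements of GF(5):
P(0) = 0 → root; P(1) = 3; P(2) = 0 → root; P(3) = 2; P(4) = 0 → root.
Roots: {0, 2, 4}.

3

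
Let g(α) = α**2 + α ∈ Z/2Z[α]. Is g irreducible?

No

Check for roots in Z/2Z: g(0) = 0 → root; g(1) = 0 → root.
g(0) = 0, so (α) divides g(α); g is reducible.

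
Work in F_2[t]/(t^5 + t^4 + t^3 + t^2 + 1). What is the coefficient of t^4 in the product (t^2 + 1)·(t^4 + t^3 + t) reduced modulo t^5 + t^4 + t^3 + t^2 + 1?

Multiply in F_2[t]: (t^2 + 1)·(t^4 + t^3 + t) = t^6 + t^5 + t^4 + t.
Reduce using t^5 ≡ t^4 + t^3 + t^2 + 1 (mod t^5 + t^4 + t^3 + t^2 + 1).
Reduced: t^3.

0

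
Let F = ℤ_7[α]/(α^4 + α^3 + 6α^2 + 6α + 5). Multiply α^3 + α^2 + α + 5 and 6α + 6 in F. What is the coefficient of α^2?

Multiply in ℤ_7[α]: (α^3 + α^2 + α + 5)·(6α + 6) = 6α^4 + 5α^3 + 5α^2 + α + 2.
Reduce using α^4 ≡ 6α^3 + α^2 + α + 2 (mod α^4 + α^3 + 6α^2 + 6α + 5).
Reduced: 6α^3 + 4α^2.

4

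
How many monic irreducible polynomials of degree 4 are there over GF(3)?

Gauss's count: N_{3}(4) = (1/4) Σ_{d|4} μ(4/d)·3^d.
Divisors of 4: 1, 2, 4; μ(4/d) for each: 0, -1, 1.
Σ = − 3^2 + 3^4 = 72.
N = 72/4 = 18.

18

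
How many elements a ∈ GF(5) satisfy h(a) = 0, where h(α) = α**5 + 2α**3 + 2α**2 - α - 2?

Evaluate at each of the 5 elements of GF(5):
h(0) = 3; h(1) = 2; h(2) = 2; h(3) = 0 → root; h(4) = 3.
Roots: {3}.

1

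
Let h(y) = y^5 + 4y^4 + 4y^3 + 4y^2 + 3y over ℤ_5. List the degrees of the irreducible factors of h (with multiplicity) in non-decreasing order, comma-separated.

Roots in ℤ_5: h(0) = 0 → root; h(1) = 1; h(2) = 0 → root; h(3) = 0 → root; h(4) = 0 → root.
Linear factors from roots: (y), (y + 3), (y + 2), (y + 1).
Complete factorization: h(y) = (y)·(y + 1)·(y + 2)·(y + 3)^2.
Factor degrees with multiplicity: 1 + 1 + 1 + 1 + 1 = 5.

1, 1, 1, 1, 1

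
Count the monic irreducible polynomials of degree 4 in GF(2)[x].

x^(2^4) − x is the product of all monic irreducibles of degree dividing 4; Möbius inversion gives N = (1/4) Σ μ(4/d)·2^d.
Divisors of 4: 1, 2, 4; μ(4/d) for each: 0, -1, 1.
Σ = − 2^2 + 2^4 = 12.
N = 12/4 = 3.

3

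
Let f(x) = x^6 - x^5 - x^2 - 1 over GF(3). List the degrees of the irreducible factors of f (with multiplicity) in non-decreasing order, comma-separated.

Roots in GF(3): f(0) = 2; f(1) = 1; f(2) = 0 → root.
Linear factors from roots: (x + 1).
Complete factorization: f(x) = (x + 1)^4·(x^2 + x - 1).
Factor degrees with multiplicity: 1 + 1 + 1 + 1 + 2 = 6.

1, 1, 1, 1, 2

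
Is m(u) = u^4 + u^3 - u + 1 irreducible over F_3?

Check for roots in F_3: m(0) = 1; m(1) = 2; m(2) = 2.
No roots, so no linear factors.
Monic irreducibles of degree 2 over GF(3): u^2 + 1, u^2 + u - 1, u^2 - u - 1.
None of them divide m (all give nonzero remainder).
No irreducible factor of degree ≤ 2 exists, so m is irreducible over GF(3).

Yes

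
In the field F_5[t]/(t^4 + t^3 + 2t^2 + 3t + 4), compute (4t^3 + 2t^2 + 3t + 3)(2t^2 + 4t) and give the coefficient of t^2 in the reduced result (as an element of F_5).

0

Multiply in F_5[t]: (4t^3 + 2t^2 + 3t + 3)·(2t^2 + 4t) = 3t^5 + 4t^3 + 3t^2 + 2t.
Reduce using t^4 ≡ 4t^3 + 3t^2 + 2t + 1 (mod t^4 + t^3 + 2t^2 + 3t + 4).
Reduced: t^3 + 4t + 2.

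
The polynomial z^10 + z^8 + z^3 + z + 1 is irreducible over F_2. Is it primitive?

No

Write f(z) = z^10 + z^8 + z^3 + z + 1.
|GF(2^10)^×| = 2^10 − 1 = 1023. Prime factorization: 1023 = 3·11·31.
f is primitive ⇔ z has order 1023 in GF(2)[z]/(f), i.e. z^(1023/q) ≠ 1 for each prime q | 1023.
z^(341) mod f = z^7 + z^4 + z + 1.
z^(93) mod f = 1
z^(33) mod f = z^9 + z^6 + z^3.
Since z^(93) = 1, the order of z divides 93 < 1023; not primitive.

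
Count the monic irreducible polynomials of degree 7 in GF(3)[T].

The number of monic irreducibles of degree 7 over GF(3) is (1/7)·Σ_{d∣7} μ(7/d) 3^d.
Divisors of 7: 1, 7; μ(7/d) for each: -1, 1.
Σ = − 3^1 + 3^7 = 2184.
N = 2184/7 = 312.

312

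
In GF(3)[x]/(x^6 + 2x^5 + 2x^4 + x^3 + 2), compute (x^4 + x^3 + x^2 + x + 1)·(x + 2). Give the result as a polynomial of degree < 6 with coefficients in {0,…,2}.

Multiply in GF(3)[x]: (x^4 + x^3 + x^2 + x + 1)·(x + 2) = x^5 + 2.
Reduced: x^5 + 2.

x^5 + 2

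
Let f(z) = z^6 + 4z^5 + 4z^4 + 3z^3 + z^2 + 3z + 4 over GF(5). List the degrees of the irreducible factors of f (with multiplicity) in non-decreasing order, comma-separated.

1, 1, 2, 2

Roots in GF(5): f(0) = 4; f(1) = 0 → root; f(2) = 4; f(3) = 3; f(4) = 0 → root.
Linear factors from roots: (z + 4), (z + 1).
Complete factorization: f(z) = (z + 1)·(z + 4)·(z^2 + 3)·(z^2 + 4z + 2).
Factor degrees with multiplicity: 1 + 1 + 2 + 2 = 6.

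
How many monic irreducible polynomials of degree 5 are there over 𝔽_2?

Gauss's count: N_{2}(5) = (1/5) Σ_{d|5} μ(5/d)·2^d.
Divisors of 5: 1, 5; μ(5/d) for each: -1, 1.
Σ = − 2^1 + 2^5 = 30.
N = 30/5 = 6.

6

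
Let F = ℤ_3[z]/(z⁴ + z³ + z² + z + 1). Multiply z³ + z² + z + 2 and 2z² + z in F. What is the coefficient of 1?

Multiply in ℤ_3[z]: (z³ + z² + z + 2)·(2z² + z) = 2z⁵ + 2z² + 2z.
Reduce using z⁴ ≡ 2z³ + 2z² + 2z + 2 (mod z⁴ + z³ + z² + z + 1).
Reduced: 2z² + 2z + 2.

2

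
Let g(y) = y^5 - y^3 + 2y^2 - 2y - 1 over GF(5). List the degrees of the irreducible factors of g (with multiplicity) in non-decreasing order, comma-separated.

2, 3

Roots in GF(5): g(0) = 4; g(1) = 4; g(2) = 2; g(3) = 2; g(4) = 3.
Complete factorization: g(y) = (y^2 + y + 1)·(y^3 - y^2 - y - 1).
Factor degrees with multiplicity: 2 + 3 = 5.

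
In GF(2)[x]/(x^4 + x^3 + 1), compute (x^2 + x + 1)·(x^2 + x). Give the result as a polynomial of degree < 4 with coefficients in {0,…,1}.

Multiply in GF(2)[x]: (x^2 + x + 1)·(x^2 + x) = x^4 + x.
Reduce using x^4 ≡ x^3 + 1 (mod x^4 + x^3 + 1).
Reduced: x^3 + x + 1.

x^3 + x + 1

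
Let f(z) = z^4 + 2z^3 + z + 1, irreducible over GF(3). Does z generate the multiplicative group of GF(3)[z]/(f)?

|GF(3^4)^×| = 3^4 − 1 = 80. Prime factorization: 80 = 2^4·5.
f is primitive ⇔ z has order 80 in GF(3)[z]/(f), i.e. z^(80/q) ≠ 1 for each prime q | 80.
z^(40) mod f = 1
z^(16) mod f = 2z^2 + 2z + 1.
Since z^(40) = 1, the order of z divides 40 < 80; not primitive.

No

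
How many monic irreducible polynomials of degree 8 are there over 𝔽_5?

48750

Gauss's count: N_{5}(8) = (1/8) Σ_{d|8} μ(8/d)·5^d.
Divisors of 8: 1, 2, 4, 8; μ(8/d) for each: 0, 0, -1, 1.
Σ = − 5^4 + 5^8 = 390000.
N = 390000/8 = 48750.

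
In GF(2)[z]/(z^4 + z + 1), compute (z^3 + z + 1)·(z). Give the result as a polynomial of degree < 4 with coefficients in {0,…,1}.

z^2 + 1

Multiply in GF(2)[z]: (z^3 + z + 1)·(z) = z^4 + z^2 + z.
Reduce using z^4 ≡ z + 1 (mod z^4 + z + 1).
Reduced: z^2 + 1.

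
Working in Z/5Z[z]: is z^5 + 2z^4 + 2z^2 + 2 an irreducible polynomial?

No

Write m(z) = z^5 + 2z^4 + 2z^2 + 2.
Check for roots in Z/5Z: m(0) = 2; m(1) = 2; m(2) = 4; m(3) = 0 → root; m(4) = 0 → root.
m(3) = 0, so (z − 3) divides m(z); m is reducible.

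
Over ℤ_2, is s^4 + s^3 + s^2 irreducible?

No

Write f(s) = s^4 + s^3 + s^2.
Check for roots in ℤ_2: f(0) = 0 → root; f(1) = 1.
f(0) = 0, so (s) divides f(s); f is reducible.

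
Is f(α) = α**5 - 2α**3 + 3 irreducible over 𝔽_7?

Yes

Check for roots in 𝔽_7: f(0) = 3; f(1) = 2; f(2) = 5; f(3) = 3; f(4) = 3; f(5) = 1; f(6) = 4.
No roots, so no linear factors.
Degree-2 irreducible divisors: test the 21 monic irreducibles of degree 2 over GF(7).
None of them divide f (all give nonzero remainder).
No irreducible factor of degree ≤ 2 exists, so f is irreducible over GF(7).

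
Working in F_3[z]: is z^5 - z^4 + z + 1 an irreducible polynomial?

Yes

Write h(z) = z^5 - z^4 + z + 1.
Check for roots in F_3: h(0) = 1; h(1) = 2; h(2) = 1.
No roots, so no linear factors.
Monic irreducibles of degree 2 over GF(3): z^2 + 1, z^2 + z - 1, z^2 - z - 1.
None of them divide h (all give nonzero remainder).
No irreducible factor of degree ≤ 2 exists, so h is irreducible over GF(3).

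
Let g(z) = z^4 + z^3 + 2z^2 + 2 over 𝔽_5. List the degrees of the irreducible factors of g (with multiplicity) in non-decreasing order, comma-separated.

4

Roots in 𝔽_5: g(0) = 2; g(1) = 1; g(2) = 4; g(3) = 3; g(4) = 4.
Complete factorization: g(z) = (z^4 + z^3 + 2z^2 + 2).
Factor degrees with multiplicity: 4 = 4.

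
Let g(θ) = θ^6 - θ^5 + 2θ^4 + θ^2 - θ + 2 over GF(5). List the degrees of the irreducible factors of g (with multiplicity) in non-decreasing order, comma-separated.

2, 2, 2

Roots in GF(5): g(0) = 2; g(1) = 4; g(2) = 3; g(3) = 1; g(4) = 3.
Complete factorization: g(θ) = (θ^2 + 2)·(θ^2 - 2)·(θ^2 - θ + 2).
Factor degrees with multiplicity: 2 + 2 + 2 = 6.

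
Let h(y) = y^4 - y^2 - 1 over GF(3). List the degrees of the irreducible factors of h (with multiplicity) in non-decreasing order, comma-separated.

4

Roots in GF(3): h(0) = 2; h(1) = 2; h(2) = 2.
Complete factorization: h(y) = (y^4 - y^2 - 1).
Factor degrees with multiplicity: 4 = 4.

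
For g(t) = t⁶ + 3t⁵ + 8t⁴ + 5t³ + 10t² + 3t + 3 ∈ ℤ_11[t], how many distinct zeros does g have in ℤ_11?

3

Evaluate at each of the 11 elements of ℤ_11:
g(0) = 3; g(1) = 0 → root; g(2) = 3; g(3) = 0 → root; g(4) = 9; g(5) = 5; g(6) = 6; g(7) = 10; g(8) = 3; g(9) = 5; g(10) = 0 → root.
Roots: {1, 3, 10}.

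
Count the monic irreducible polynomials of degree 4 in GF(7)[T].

588

By the necklace-counting formula, N_7(4) = (1/4) Σ_{d|4} μ(4/d)·7^d.
Divisors of 4: 1, 2, 4; μ(4/d) for each: 0, -1, 1.
Σ = − 7^2 + 7^4 = 2352.
N = 2352/4 = 588.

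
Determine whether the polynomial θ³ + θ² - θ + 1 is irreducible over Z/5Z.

Yes

Write m(θ) = θ³ + θ² - θ + 1.
Check for roots in Z/5Z: m(0) = 1; m(1) = 2; m(2) = 1; m(3) = 4; m(4) = 2.
No roots. A degree-3 polynomial over a field with no linear factor is irreducible.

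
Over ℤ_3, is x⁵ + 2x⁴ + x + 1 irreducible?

Yes

Write f(x) = x⁵ + 2x⁴ + x + 1.
Check for roots in ℤ_3: f(0) = 1; f(1) = 2; f(2) = 1.
No roots, so no linear factors.
Monic irreducibles of degree 2 over GF(3): x² + 1, x² + x + 2, x² + 2x + 2.
None of them divide f (all give nonzero remainder).
No irreducible factor of degree ≤ 2 exists, so f is irreducible over GF(3).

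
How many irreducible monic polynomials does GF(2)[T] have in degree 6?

By the necklace-counting formula, N_2(6) = (1/6) Σ_{d|6} μ(6/d)·2^d.
Divisors of 6: 1, 2, 3, 6; μ(6/d) for each: 1, -1, -1, 1.
Σ = 2^1 − 2^2 − 2^3 + 2^6 = 54.
N = 54/6 = 9.

9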